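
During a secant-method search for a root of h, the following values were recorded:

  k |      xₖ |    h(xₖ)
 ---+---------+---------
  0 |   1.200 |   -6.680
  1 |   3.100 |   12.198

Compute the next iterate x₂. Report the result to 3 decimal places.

1.872

x₂ = 3.100 − 12.198·(3.100 − 1.200) / (12.198 − (-6.680))
   = 3.100 − (23.17620)/(18.87800) = 1.87232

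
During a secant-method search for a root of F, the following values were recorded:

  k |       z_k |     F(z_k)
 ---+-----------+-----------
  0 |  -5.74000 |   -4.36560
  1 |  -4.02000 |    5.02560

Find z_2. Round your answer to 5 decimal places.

-4.94044

z_2 = -4.02000 − 5.02560·(-4.02000 − (-5.74000)) / (5.02560 − (-4.36560))
   = -4.02000 − (8.6440320)/(9.3912000) = -4.9404396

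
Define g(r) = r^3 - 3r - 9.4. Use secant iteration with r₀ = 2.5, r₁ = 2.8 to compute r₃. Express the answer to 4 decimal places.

g(2.5) = -1.275000, g(2.8) = 4.152000
r₂ = 2.800000 − 4.152000·(2.800000 − 2.500000) / (4.152000 − (-1.275000)) = 2.800000 − (1.245600)/(5.427000) = 2.570481
g(2.570481) = -0.127319
r₃ = 2.570481 − (-0.127319)·(2.570481 − 2.800000) / (-0.127319 − 4.152000) = 2.570481 − (0.029222)/(-4.279319) = 2.577310

2.5773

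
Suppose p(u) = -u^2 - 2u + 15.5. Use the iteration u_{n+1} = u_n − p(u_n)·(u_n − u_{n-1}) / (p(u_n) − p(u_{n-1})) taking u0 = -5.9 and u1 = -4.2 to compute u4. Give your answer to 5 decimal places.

-5.06190

p(-5.9) = -7.5100000, p(-4.2) = 6.2600000
u2 = -4.2000000 − 6.2600000·(-4.2000000 − (-5.9000000)) / (6.2600000 − (-7.5100000)) = -4.2000000 − (10.6420000)/(13.7700000) = -4.9728395
p(-4.9728395) = 0.7165463
u3 = -4.9728395 − 0.7165463·(-4.9728395 − (-4.2000000)) / (0.7165463 − 6.2600000) = -4.9728395 − (-0.5537753)/(-5.5434537) = -5.0727367
p(-5.0727367) = -0.0871839
u4 = -5.0727367 − (-0.0871839)·(-5.0727367 − (-4.9728395)) / (-0.0871839 − 0.7165463) = -5.0727367 − (0.0087094)/(-0.8037302) = -5.0619004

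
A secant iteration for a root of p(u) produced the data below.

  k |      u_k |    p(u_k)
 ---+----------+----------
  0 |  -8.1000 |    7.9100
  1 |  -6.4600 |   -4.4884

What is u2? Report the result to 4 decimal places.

u2 = -6.4600 − (-4.4884)·(-6.4600 − (-8.1000)) / (-4.4884 − 7.9100)
   = -6.4600 − (-7.360976)/(-12.398400) = -7.053704

-7.0537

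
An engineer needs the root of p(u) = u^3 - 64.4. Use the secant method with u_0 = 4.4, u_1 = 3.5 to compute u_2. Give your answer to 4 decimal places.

3.9579

p(4.4) = 20.784000, p(3.5) = -21.525000
u_2 = 3.500000 − (-21.525000)·(3.500000 − 4.400000) / (-21.525000 − 20.784000) = 3.500000 − (19.372500)/(-42.309000) = 3.957881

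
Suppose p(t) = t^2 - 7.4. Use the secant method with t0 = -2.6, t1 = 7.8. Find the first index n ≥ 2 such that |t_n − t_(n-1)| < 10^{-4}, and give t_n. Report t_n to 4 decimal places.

n = 7, t_n = -2.7203

p(-2.6) = -0.640000, p(7.8) = 53.440000
t2 = 7.800000 − 53.440000·(10.400000)/(54.080000) = -2.476923;  |Δ| = 10.276923
p(-2.476923) = -1.264852
t3 = -2.476923 − (-1.264852)·(-10.276923)/(-54.704852) = -2.239306;  |Δ| = 0.237617
p(-2.239306) = -2.385507
t4 = -2.239306 − (-2.385507)·(0.237617)/(-1.120655) = -2.745114;  |Δ| = 0.505808
p(-2.745114) = 0.135653
t5 = -2.745114 − 0.135653·(-0.505808)/(2.521160) = -2.717899;  |Δ| = 0.027215
p(-2.717899) = -0.013025
t6 = -2.717899 − (-0.013025)·(0.027215)/(-0.148678) = -2.720283;  |Δ| = 0.002384
p(-2.720283) = -0.000059
t7 = -2.720283 − (-0.000059)·(-0.002384)/(0.012966) = -2.720294;  |Δ| = 0.000011
|t7 − t6| = 0.000011 < 10^{-4}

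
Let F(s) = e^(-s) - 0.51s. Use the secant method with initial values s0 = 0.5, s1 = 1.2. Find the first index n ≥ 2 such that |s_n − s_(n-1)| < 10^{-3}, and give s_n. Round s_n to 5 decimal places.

F(0.5) = 0.3515307, F(1.2) = -0.3108058
s2 = 1.2000000 − (-0.3108058)·(0.7000000)/(-0.6623364) = 0.8715203;  |Δ| = 0.3284797
F(0.8715203) = -0.0261603
s3 = 0.8715203 − (-0.0261603)·(-0.3284797)/(0.2846455) = 0.8413315;  |Δ| = 0.0301889
F(0.8413315) = 0.0020570
s4 = 0.8413315 − 0.0020570·(-0.0301889)/(0.0282173) = 0.8435322;  |Δ| = 0.0022008
F(0.8435322) = -0.0000131
s5 = 0.8435322 − (-0.0000131)·(0.0022008)/(-0.0020702) = 0.8435183;  |Δ| = 0.0000140
|s5 − s4| = 0.0000140 < 10^{-3}

n = 5, s_n = 0.84352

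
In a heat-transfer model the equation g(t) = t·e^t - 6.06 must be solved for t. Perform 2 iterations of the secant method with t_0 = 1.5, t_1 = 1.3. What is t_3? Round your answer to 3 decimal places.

g(1.5) = 0.66253, g(1.3) = -1.28991
t_2 = 1.30000 − (-1.28991)·(1.30000 − 1.50000) / (-1.28991 − 0.66253) = 1.30000 − (0.25798)/(-1.95245) = 1.43213
g(1.43213) = -0.06277
t_3 = 1.43213 − (-0.06277)·(1.43213 − 1.30000) / (-0.06277 − (-1.28991)) = 1.43213 − (-0.00829)/(1.22715) = 1.43889

1.439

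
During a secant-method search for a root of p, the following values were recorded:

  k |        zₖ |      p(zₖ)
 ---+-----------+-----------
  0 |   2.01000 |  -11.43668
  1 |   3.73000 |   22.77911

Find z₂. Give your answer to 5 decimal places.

z₂ = 3.73000 − 22.77911·(3.73000 − 2.01000) / (22.77911 − (-11.43668))
   = 3.73000 − (39.1800692)/(34.2157900) = 2.5849126

2.58491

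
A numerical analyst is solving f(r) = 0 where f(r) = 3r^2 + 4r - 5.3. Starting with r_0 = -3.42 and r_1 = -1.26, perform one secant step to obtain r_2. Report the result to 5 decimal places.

f(-3.42) = 16.1092000, f(-1.26) = -5.5772000
r_2 = -1.2600000 − (-5.5772000)·(-1.2600000 − (-3.4200000)) / (-5.5772000 − 16.1092000) = -1.2600000 − (-12.0467520)/(-21.6864000) = -1.8154980

-1.81550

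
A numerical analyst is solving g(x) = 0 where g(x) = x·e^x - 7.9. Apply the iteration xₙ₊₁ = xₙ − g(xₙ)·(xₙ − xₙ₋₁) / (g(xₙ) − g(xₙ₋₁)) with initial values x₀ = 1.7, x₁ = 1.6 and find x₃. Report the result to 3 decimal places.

1.598

g(1.7) = 1.40571, g(1.6) = 0.02485
x₂ = 1.60000 − 0.02485·(1.60000 − 1.70000) / (0.02485 − 1.40571) = 1.60000 − (-0.00249)/(-1.38086) = 1.59820
g(1.59820) = 0.00170
x₃ = 1.59820 − 0.00170·(1.59820 − 1.60000) / (0.00170 − 0.02485) = 1.59820 − (0.00000)/(-0.02315) = 1.59807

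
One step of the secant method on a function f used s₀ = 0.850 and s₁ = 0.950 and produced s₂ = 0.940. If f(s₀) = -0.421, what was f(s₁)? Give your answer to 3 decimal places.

0.047

The secant line through (0.850, -0.421) and (0.950, f(s₁)) crosses zero at s₂ = 0.940.
So (0.850, -0.421), (0.950, f(s₁)), (0.940, 0) are collinear:
f(s₁) = -0.421 · (0.950 − 0.940) / (0.850 − 0.940) = -0.421 · (0.01000)/(-0.09000) = 0.04678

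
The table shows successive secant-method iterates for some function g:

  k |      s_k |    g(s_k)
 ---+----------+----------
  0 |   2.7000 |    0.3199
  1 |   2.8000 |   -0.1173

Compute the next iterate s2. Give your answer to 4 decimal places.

2.7732

s2 = 2.8000 − (-0.1173)·(2.8000 − 2.7000) / (-0.1173 − 0.3199)
   = 2.8000 − (-0.011730)/(-0.437200) = 2.773170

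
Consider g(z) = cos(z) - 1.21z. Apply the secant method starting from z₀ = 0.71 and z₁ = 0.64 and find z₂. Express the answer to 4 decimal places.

0.6551

g(0.71) = -0.100738, g(0.64) = 0.027696
z₂ = 0.640000 − 0.027696·(0.640000 − 0.710000) / (0.027696 − (-0.100738)) = 0.640000 − (-0.001939)/(0.128434) = 0.655095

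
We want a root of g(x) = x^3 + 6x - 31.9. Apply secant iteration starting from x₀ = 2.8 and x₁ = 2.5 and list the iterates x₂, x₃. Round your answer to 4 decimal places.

g(2.8) = 6.852000, g(2.5) = -1.275000
x₂ = 2.500000 − (-1.275000)·(2.500000 − 2.800000) / (-1.275000 − 6.852000) = 2.500000 − (0.382500)/(-8.127000) = 2.547065
g(2.547065) = -0.093415
x₃ = 2.547065 − (-0.093415)·(2.547065 − 2.500000) / (-0.093415 − (-1.275000)) = 2.547065 − (-0.004397)/(1.181585) = 2.550786

2.5471, 2.5508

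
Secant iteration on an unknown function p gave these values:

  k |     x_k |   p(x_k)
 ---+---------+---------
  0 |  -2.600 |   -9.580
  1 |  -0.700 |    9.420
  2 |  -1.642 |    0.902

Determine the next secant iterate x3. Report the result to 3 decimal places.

x3 = -1.642 − 0.902·(-1.642 − (-0.700)) / (0.902 − 9.420)
   = -1.642 − (-0.84968)/(-8.51800) = -1.74175

-1.742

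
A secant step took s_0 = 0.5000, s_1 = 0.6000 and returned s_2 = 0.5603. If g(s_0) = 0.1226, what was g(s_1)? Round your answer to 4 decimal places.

The secant line through (0.5000, 0.1226) and (0.6000, g(s_1)) crosses zero at s_2 = 0.5603.
So (0.5000, 0.1226), (0.6000, g(s_1)), (0.5603, 0) are collinear:
g(s_1) = 0.1226 · (0.6000 − 0.5603) / (0.5000 − 0.5603) = 0.1226 · (0.039700)/(-0.060300) = -0.080717

-0.0807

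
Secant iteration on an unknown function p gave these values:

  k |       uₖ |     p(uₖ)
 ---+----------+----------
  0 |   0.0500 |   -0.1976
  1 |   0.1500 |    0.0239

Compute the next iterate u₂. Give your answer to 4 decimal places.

u₂ = 0.1500 − 0.0239·(0.1500 − 0.0500) / (0.0239 − (-0.1976))
   = 0.1500 − (0.002390)/(0.221500) = 0.139210

0.1392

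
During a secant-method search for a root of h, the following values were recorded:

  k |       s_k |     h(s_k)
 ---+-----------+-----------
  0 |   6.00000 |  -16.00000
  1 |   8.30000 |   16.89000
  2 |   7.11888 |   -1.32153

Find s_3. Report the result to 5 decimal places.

s_3 = 7.11888 − (-1.32153)·(7.11888 − 8.30000) / (-1.32153 − 16.89000)
   = 7.11888 − (1.5608855)/(-18.2115300) = 7.2045886

7.20459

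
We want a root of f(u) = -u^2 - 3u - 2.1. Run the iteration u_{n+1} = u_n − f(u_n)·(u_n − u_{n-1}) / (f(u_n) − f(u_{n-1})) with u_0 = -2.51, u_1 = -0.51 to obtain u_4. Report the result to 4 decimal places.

f(-2.51) = -0.870100, f(-0.51) = -0.830100
u_2 = -0.510000 − (-0.830100)·(-0.510000 − (-2.510000)) / (-0.830100 − (-0.870100)) = -0.510000 − (-1.660200)/(0.040000) = 40.995000
f(40.995000) = -1805.675025
u_3 = 40.995000 − (-1805.675025)·(40.995000 − (-0.510000)) / (-1805.675025 − (-0.830100)) = 40.995000 − (-74944.541913)/(-1804.844925) = -0.529089
f(-0.529089) = -0.792668
u_4 = -0.529089 − (-0.792668)·(-0.529089 − 40.995000) / (-0.792668 − (-1805.675025)) = -0.529089 − (32.914796)/(1804.882357) = -0.547326

-0.5473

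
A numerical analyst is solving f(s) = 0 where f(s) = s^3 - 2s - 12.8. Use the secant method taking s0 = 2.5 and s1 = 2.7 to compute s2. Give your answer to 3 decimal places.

2.619

f(2.5) = -2.17500, f(2.7) = 1.48300
s2 = 2.70000 − 1.48300·(2.70000 − 2.50000) / (1.48300 − (-2.17500)) = 2.70000 − (0.29660)/(3.65800) = 2.61892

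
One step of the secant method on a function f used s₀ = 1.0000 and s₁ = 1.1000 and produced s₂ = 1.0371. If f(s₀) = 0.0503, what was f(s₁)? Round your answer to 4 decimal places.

The secant line through (1.0000, 0.0503) and (1.1000, f(s₁)) crosses zero at s₂ = 1.0371.
So (1.0000, 0.0503), (1.1000, f(s₁)), (1.0371, 0) are collinear:
f(s₁) = 0.0503 · (1.1000 − 1.0371) / (1.0000 − 1.0371) = 0.0503 · (0.062900)/(-0.037100) = -0.085280

-0.0853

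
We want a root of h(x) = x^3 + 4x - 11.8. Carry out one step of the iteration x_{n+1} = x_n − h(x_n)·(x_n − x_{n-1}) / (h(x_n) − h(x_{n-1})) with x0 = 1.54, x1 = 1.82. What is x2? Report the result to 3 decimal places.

h(1.54) = -1.98774, h(1.82) = 1.50857
x2 = 1.82000 − 1.50857·(1.82000 − 1.54000) / (1.50857 − (-1.98774)) = 1.82000 − (0.42240)/(3.49630) = 1.69919

1.699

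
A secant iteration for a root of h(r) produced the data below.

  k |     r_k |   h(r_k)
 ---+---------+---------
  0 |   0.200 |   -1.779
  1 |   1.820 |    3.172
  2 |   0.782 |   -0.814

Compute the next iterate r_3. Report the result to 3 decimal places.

r_3 = 0.782 − (-0.814)·(0.782 − 1.820) / (-0.814 − 3.172)
   = 0.782 − (0.84493)/(-3.98600) = 0.99397

0.994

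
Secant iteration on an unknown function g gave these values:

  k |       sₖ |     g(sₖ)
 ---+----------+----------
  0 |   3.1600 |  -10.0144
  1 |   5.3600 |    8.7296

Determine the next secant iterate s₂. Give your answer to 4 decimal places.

s₂ = 5.3600 − 8.7296·(5.3600 − 3.1600) / (8.7296 − (-10.0144))
   = 5.3600 − (19.205120)/(18.744000) = 4.335399

4.3354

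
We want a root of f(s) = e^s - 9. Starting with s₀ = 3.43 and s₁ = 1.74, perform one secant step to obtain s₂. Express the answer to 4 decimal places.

f(3.43) = 21.876643, f(1.74) = -3.302657
s₂ = 1.740000 − (-3.302657)·(1.740000 − 3.430000) / (-3.302657 − 21.876643) = 1.740000 − (5.581490)/(-25.179299) = 1.961670

1.9617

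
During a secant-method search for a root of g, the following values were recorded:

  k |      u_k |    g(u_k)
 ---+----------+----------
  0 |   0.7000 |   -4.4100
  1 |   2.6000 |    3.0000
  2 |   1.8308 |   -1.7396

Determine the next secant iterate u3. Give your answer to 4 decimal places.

2.1131

u3 = 1.8308 − (-1.7396)·(1.8308 − 2.6000) / (-1.7396 − 3.0000)
   = 1.8308 − (1.338100)/(-4.739600) = 2.113123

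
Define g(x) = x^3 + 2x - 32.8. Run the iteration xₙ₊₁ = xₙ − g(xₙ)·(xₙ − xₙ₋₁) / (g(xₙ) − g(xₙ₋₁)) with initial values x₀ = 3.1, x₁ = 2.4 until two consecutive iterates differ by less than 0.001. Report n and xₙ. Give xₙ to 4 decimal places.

g(3.1) = 3.191000, g(2.4) = -14.176000
x₂ = 2.400000 − (-14.176000)·(-0.700000)/(-17.367000) = 2.971383;  |Δ| = 0.571383
g(2.971383) = -0.622560
x₃ = 2.971383 − (-0.622560)·(0.571383)/(13.553440) = 2.997628;  |Δ| = 0.026246
g(2.997628) = 0.131270
x₄ = 2.997628 − 0.131270·(0.026246)/(0.753830) = 2.993058;  |Δ| = 0.004570
g(2.993058) = -0.000888
x₅ = 2.993058 − (-0.000888)·(-0.004570)/(-0.132157) = 2.993089;  |Δ| = 0.000031
|x₅ − x₄| = 0.000031 < 0.001

n = 5, xₙ = 2.9931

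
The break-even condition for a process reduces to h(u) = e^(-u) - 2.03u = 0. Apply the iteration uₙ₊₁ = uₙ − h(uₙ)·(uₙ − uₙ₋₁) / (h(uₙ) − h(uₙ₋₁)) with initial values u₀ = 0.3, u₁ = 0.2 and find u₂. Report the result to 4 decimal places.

h(0.3) = 0.131818, h(0.2) = 0.412731
u₂ = 0.200000 − 0.412731·(0.200000 − 0.300000) / (0.412731 − 0.131818) = 0.200000 − (-0.041273)/(0.280913) = 0.346925

0.3469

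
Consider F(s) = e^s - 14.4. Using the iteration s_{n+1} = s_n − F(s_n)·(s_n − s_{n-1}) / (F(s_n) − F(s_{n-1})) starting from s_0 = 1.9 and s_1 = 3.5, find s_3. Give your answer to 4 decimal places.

F(1.9) = -7.714106, F(3.5) = 18.715452
s_2 = 3.500000 − 18.715452·(3.500000 − 1.900000) / (18.715452 − (-7.714106)) = 3.500000 − (29.944723)/(26.429558) = 2.366999
F(2.366999) = -3.734666
s_3 = 2.366999 − (-3.734666)·(2.366999 − 3.500000) / (-3.734666 − 18.715452) = 2.366999 − (4.231381)/(-22.450118) = 2.555478

2.5555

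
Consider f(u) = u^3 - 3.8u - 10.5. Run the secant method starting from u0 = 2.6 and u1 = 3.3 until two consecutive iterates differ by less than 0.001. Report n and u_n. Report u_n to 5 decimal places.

n = 5, u_n = 2.75808

f(2.6) = -2.8040000, f(3.3) = 12.8970000
u2 = 3.3000000 − 12.8970000·(0.7000000)/(15.7010000) = 2.7250111;  |Δ| = 0.5749889
f(2.7250111) = -0.6199659
u3 = 2.7250111 − (-0.6199659)·(-0.5749889)/(-13.5169659) = 2.7513834;  |Δ| = 0.0263723
f(2.7513834) = -0.1269793
u4 = 2.7513834 − (-0.1269793)·(0.0263723)/(0.4929866) = 2.7581762;  |Δ| = 0.0067928
f(2.7581762) = 0.0018551
u5 = 2.7581762 − 0.0018551·(0.0067928)/(0.1288344) = 2.7580784;  |Δ| = 0.0000978
|u5 − u4| = 0.0000978 < 0.001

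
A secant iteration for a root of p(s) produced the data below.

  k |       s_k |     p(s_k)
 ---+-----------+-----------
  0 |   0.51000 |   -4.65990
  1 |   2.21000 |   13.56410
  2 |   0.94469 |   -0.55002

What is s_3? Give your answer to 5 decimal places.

0.99400

s_3 = 0.94469 − (-0.55002)·(0.94469 − 2.21000) / (-0.55002 − 13.56410)
   = 0.94469 − (0.6959458)/(-14.1141200) = 0.9939985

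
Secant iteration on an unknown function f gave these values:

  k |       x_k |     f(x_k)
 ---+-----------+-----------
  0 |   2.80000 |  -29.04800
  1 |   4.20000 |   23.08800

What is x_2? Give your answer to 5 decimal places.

x_2 = 4.20000 − 23.08800·(4.20000 − 2.80000) / (23.08800 − (-29.04800))
   = 4.20000 − (32.3232000)/(52.1360000) = 3.5800215

3.58002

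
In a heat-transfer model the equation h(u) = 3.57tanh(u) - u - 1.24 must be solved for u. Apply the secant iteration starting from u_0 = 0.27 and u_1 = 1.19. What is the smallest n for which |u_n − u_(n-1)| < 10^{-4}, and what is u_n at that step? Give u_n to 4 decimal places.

h(0.27) = -0.568859, h(1.19) = 0.535167
u_2 = 1.190000 − 0.535167·(0.920000)/(1.104026) = 0.744038;  |Δ| = 0.445962
h(0.744038) = 0.270698
u_3 = 0.744038 − 0.270698·(-0.445962)/(-0.264468) = 0.287572;  |Δ| = 0.456466
h(0.287572) = -0.528334
u_4 = 0.287572 − (-0.528334)·(-0.456466)/(-0.799032) = 0.589396;  |Δ| = 0.301824
h(0.589396) = 0.060779
u_5 = 0.589396 − 0.060779·(0.301824)/(0.589114) = 0.558256;  |Δ| = 0.031139
h(0.558256) = 0.010600
u_6 = 0.558256 − 0.010600·(-0.031139)/(-0.050179) = 0.551678;  |Δ| = 0.006578
h(0.551678) = -0.000335
u_7 = 0.551678 − (-0.000335)·(-0.006578)/(-0.010935) = 0.551879;  |Δ| = 0.000201
h(0.551879) = 0.000002
u_8 = 0.551879 − 0.000002·(0.000201)/(0.000336) = 0.551878;  |Δ| = 0.000001
|u_8 − u_7| = 0.000001 < 10^{-4}

n = 8, u_n = 0.5519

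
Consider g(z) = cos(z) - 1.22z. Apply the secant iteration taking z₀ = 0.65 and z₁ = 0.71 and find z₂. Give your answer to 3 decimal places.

0.652

g(0.65) = 0.00308, g(0.71) = -0.10784
z₂ = 0.71000 − (-0.10784)·(0.71000 − 0.65000) / (-0.10784 − 0.00308) = 0.71000 − (-0.00647)/(-0.11092) = 0.65167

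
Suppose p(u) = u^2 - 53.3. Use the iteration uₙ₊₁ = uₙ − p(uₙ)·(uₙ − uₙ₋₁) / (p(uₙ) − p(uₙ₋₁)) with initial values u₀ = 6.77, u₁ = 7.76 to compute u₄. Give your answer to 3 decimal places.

p(6.77) = -7.46710, p(7.76) = 6.91760
u₂ = 7.76000 − 6.91760·(7.76000 − 6.77000) / (6.91760 − (-7.46710)) = 7.76000 − (6.84842)/(14.38470) = 7.28391
p(7.28391) = -0.24467
u₃ = 7.28391 − (-0.24467)·(7.28391 − 7.76000) / (-0.24467 − 6.91760) = 7.28391 − (0.11648)/(-7.16227) = 7.30017
p(7.30017) = -0.00748
u₄ = 7.30017 − (-0.00748)·(7.30017 − 7.28391) / (-0.00748 − (-0.24467)) = 7.30017 − (-0.00012)/(0.23719) = 7.30069

7.301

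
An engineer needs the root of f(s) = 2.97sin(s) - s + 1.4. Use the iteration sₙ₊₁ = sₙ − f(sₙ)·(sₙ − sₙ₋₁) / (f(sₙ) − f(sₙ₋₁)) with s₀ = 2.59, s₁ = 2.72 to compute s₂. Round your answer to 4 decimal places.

f(2.59) = 0.366412, f(2.72) = -0.104634
s₂ = 2.720000 − (-0.104634)·(2.720000 − 2.590000) / (-0.104634 − 0.366412) = 2.720000 − (-0.013602)/(-0.471046) = 2.691123

2.6911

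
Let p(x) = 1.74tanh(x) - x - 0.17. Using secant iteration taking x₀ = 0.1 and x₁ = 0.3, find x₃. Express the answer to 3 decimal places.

p(0.1) = -0.09658, p(0.3) = 0.03688
x₂ = 0.30000 − 0.03688·(0.30000 − 0.10000) / (0.03688 − (-0.09658)) = 0.30000 − (0.00738)/(0.13346) = 0.24473
p(0.24473) = 0.00280
x₃ = 0.24473 − 0.00280·(0.24473 − 0.30000) / (0.00280 − 0.03688) = 0.24473 − (-0.00015)/(-0.03409) = 0.24019

0.240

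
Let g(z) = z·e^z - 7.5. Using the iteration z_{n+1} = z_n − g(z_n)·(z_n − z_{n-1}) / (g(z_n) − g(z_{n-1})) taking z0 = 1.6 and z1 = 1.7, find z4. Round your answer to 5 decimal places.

1.56623

g(1.6) = 0.4248519, g(1.7) = 1.8057106
z2 = 1.7000000 − 1.8057106·(1.7000000 − 1.6000000) / (1.8057106 − 0.4248519) = 1.7000000 − (0.1805711)/(1.3808587) = 1.5692328
g(1.5692328) = 0.0369651
z3 = 1.5692328 − 0.0369651·(1.5692328 − 1.7000000) / (0.0369651 − 1.8057106) = 1.5692328 − (-0.0048338)/(-1.7687454) = 1.5664999
g(1.5664999) = 0.0033051
z4 = 1.5664999 − 0.0033051·(1.5664999 − 1.5692328) / (0.0033051 − 0.0369651) = 1.5664999 − (-0.0000090)/(-0.0336600) = 1.5662315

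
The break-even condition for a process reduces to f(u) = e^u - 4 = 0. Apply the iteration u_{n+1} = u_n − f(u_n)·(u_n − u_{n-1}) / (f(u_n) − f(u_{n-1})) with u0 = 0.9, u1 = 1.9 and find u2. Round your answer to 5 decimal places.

1.26448

f(0.9) = -1.5403969, f(1.9) = 2.6858944
u2 = 1.9000000 − 2.6858944·(1.9000000 − 0.9000000) / (2.6858944 − (-1.5403969)) = 1.9000000 − (2.6858944)/(4.2262913) = 1.2644796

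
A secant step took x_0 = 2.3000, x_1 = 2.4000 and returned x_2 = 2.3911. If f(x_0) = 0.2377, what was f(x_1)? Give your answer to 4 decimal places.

The secant line through (2.3000, 0.2377) and (2.4000, f(x_1)) crosses zero at x_2 = 2.3911.
So (2.3000, 0.2377), (2.4000, f(x_1)), (2.3911, 0) are collinear:
f(x_1) = 0.2377 · (2.4000 − 2.3911) / (2.3000 − 2.3911) = 0.2377 · (0.008900)/(-0.091100) = -0.023222

-0.0232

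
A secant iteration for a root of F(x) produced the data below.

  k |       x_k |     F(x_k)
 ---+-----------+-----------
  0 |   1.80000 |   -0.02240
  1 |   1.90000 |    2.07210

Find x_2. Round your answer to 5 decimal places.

x_2 = 1.90000 − 2.07210·(1.90000 − 1.80000) / (2.07210 − (-0.02240))
   = 1.90000 − (0.2072100)/(2.0945000) = 1.8010695

1.80107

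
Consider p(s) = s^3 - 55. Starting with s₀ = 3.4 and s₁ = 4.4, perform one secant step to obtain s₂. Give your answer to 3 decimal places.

p(3.4) = -15.69600, p(4.4) = 30.18400
s₂ = 4.40000 − 30.18400·(4.40000 − 3.40000) / (30.18400 − (-15.69600)) = 4.40000 − (30.18400)/(45.88000) = 3.74211

3.742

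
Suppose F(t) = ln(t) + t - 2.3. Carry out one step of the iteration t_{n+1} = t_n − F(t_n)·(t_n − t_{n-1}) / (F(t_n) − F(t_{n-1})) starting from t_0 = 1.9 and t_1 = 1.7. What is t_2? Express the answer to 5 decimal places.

1.74458

F(1.9) = 0.2418539, F(1.7) = -0.0693717
t_2 = 1.7000000 − (-0.0693717)·(1.7000000 − 1.9000000) / (-0.0693717 − 0.2418539) = 1.7000000 − (0.0138743)/(-0.3112256) = 1.7445797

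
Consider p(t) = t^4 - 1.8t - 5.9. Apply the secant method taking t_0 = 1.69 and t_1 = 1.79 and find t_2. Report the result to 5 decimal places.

p(1.69) = -0.7846928, p(1.79) = 1.1442568
t_2 = 1.7900000 − 1.1442568·(1.7900000 − 1.6900000) / (1.1442568 − (-0.7846928)) = 1.7900000 − (0.1144257)/(1.9289496) = 1.7306798

1.73068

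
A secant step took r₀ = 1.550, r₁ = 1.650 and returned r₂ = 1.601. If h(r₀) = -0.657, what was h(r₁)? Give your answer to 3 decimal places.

0.631

The secant line through (1.550, -0.657) and (1.650, h(r₁)) crosses zero at r₂ = 1.601.
So (1.550, -0.657), (1.650, h(r₁)), (1.601, 0) are collinear:
h(r₁) = -0.657 · (1.650 − 1.601) / (1.550 − 1.601) = -0.657 · (0.04900)/(-0.05100) = 0.63124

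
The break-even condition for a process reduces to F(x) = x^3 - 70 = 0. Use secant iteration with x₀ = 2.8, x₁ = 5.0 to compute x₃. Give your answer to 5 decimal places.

4.06408

F(2.8) = -48.0480000, F(5.0) = 55.0000000
x₂ = 5.0000000 − 55.0000000·(5.0000000 − 2.8000000) / (55.0000000 − (-48.0480000)) = 5.0000000 − (121.0000000)/(103.0480000) = 3.8257899
F(3.8257899) = -14.0031810
x₃ = 3.8257899 − (-14.0031810)·(3.8257899 − 5.0000000) / (-14.0031810 − 55.0000000) = 3.8257899 − (16.4426762)/(-69.0031810) = 4.0640786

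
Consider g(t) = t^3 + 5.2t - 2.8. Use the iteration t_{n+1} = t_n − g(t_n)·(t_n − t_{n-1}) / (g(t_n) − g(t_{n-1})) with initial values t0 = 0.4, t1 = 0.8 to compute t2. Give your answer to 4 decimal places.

g(0.4) = -0.656000, g(0.8) = 1.872000
t2 = 0.800000 − 1.872000·(0.800000 − 0.400000) / (1.872000 − (-0.656000)) = 0.800000 − (0.748800)/(2.528000) = 0.503797

0.5038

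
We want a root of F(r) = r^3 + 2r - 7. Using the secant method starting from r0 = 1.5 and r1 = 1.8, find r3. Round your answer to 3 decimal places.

F(1.5) = -0.62500, F(1.8) = 2.43200
r2 = 1.80000 − 2.43200·(1.80000 − 1.50000) / (2.43200 − (-0.62500)) = 1.80000 − (0.72960)/(3.05700) = 1.56133
F(1.56133) = -0.07116
r3 = 1.56133 − (-0.07116)·(1.56133 − 1.80000) / (-0.07116 − 2.43200) = 1.56133 − (0.01698)/(-2.50316) = 1.56812

1.568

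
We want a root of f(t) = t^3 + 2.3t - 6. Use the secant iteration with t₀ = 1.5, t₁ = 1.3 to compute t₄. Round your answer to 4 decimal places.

1.4044

f(1.5) = 0.825000, f(1.3) = -0.813000
t₂ = 1.300000 − (-0.813000)·(1.300000 − 1.500000) / (-0.813000 − 0.825000) = 1.300000 − (0.162600)/(-1.638000) = 1.399267
f(1.399267) = -0.041990
t₃ = 1.399267 − (-0.041990)·(1.399267 − 1.300000) / (-0.041990 − (-0.813000)) = 1.399267 − (-0.004168)/(0.771010) = 1.404674
f(1.404674) = 0.002322
t₄ = 1.404674 − 0.002322·(1.404674 − 1.399267) / (0.002322 − (-0.041990)) = 1.404674 − (0.000013)/(0.044313) = 1.404390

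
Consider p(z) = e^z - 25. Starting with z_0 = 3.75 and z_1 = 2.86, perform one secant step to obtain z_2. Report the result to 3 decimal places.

3.128

p(3.75) = 17.52108, p(2.86) = -7.53847
z_2 = 2.86000 − (-7.53847)·(2.86000 − 3.75000) / (-7.53847 − 17.52108) = 2.86000 − (6.70924)/(-25.05956) = 3.12773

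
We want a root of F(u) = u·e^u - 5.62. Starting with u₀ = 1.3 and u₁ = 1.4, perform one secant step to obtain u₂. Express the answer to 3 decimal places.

1.394

F(1.3) = -0.84991, F(1.4) = 0.05728
u₂ = 1.40000 − 0.05728·(1.40000 − 1.30000) / (0.05728 − (-0.84991)) = 1.40000 − (0.00573)/(0.90719) = 1.39369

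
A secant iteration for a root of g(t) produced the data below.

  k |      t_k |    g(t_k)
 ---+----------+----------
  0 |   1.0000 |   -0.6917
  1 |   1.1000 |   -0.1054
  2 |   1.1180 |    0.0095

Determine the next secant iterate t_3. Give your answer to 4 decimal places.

1.1165

t_3 = 1.1180 − 0.0095·(1.1180 − 1.1000) / (0.0095 − (-0.1054))
   = 1.1180 − (0.000171)/(0.114900) = 1.116512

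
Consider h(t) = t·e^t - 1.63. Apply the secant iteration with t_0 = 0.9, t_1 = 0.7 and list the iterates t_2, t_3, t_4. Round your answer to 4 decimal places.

h(0.9) = 0.583643, h(0.7) = -0.220373
t_2 = 0.700000 − (-0.220373)·(0.700000 − 0.900000) / (-0.220373 − 0.583643) = 0.700000 − (0.044075)/(-0.804016) = 0.754818
h(0.754818) = -0.024332
t_3 = 0.754818 − (-0.024332)·(0.754818 − 0.700000) / (-0.024332 − (-0.220373)) = 0.754818 − (-0.001334)/(0.196041) = 0.761622
h(0.761622) = 0.001202
t_4 = 0.761622 − 0.001202·(0.761622 − 0.754818) / (0.001202 − (-0.024332)) = 0.761622 − (0.000008)/(0.025535) = 0.761302

0.7548, 0.7616, 0.7613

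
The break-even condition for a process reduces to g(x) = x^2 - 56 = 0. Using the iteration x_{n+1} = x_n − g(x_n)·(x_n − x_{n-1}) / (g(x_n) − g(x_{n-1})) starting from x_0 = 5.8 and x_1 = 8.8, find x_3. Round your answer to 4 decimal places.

g(5.8) = -22.360000, g(8.8) = 21.440000
x_2 = 8.800000 − 21.440000·(8.800000 − 5.800000) / (21.440000 − (-22.360000)) = 8.800000 − (64.320000)/(43.800000) = 7.331507
g(7.331507) = -2.249007
x_3 = 7.331507 − (-2.249007)·(7.331507 − 8.800000) / (-2.249007 − 21.440000) = 7.331507 − (3.302652)/(-23.689007) = 7.470924

7.4709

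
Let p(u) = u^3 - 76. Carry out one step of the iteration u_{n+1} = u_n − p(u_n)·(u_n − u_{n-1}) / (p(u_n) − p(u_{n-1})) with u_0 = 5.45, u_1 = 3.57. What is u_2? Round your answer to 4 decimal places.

p(5.45) = 85.878625, p(3.57) = -30.500707
u_2 = 3.570000 − (-30.500707)·(3.570000 − 5.450000) / (-30.500707 − 85.878625) = 3.570000 − (57.341329)/(-116.379332) = 4.062711

4.0627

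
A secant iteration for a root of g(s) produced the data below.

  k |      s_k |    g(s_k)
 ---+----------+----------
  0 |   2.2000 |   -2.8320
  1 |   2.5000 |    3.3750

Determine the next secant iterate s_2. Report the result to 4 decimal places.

s_2 = 2.5000 − 3.3750·(2.5000 − 2.2000) / (3.3750 − (-2.8320))
   = 2.5000 − (1.012500)/(6.207000) = 2.336878

2.3369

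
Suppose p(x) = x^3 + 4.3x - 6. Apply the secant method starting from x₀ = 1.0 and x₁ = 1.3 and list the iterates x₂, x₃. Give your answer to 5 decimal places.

p(1.0) = -0.7000000, p(1.3) = 1.7870000
x₂ = 1.3000000 − 1.7870000·(1.3000000 − 1.0000000) / (1.7870000 − (-0.7000000)) = 1.3000000 − (0.5361000)/(2.4870000) = 1.0844391
p(1.0844391) = -0.0616028
x₃ = 1.0844391 − (-0.0616028)·(1.0844391 − 1.3000000) / (-0.0616028 − 1.7870000) = 1.0844391 − (0.0132791)/(-1.8486028) = 1.0916224

1.08444, 1.09162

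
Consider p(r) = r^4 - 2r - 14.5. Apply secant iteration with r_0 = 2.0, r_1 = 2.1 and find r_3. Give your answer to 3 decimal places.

2.078

p(2.0) = -2.50000, p(2.1) = 0.74810
r_2 = 2.10000 − 0.74810·(2.10000 − 2.00000) / (0.74810 − (-2.50000)) = 2.10000 − (0.07481)/(3.24810) = 2.07697
p(2.07697) = -0.04510
r_3 = 2.07697 − (-0.04510)·(2.07697 − 2.10000) / (-0.04510 − 0.74810) = 2.07697 − (0.00104)/(-0.79320) = 2.07828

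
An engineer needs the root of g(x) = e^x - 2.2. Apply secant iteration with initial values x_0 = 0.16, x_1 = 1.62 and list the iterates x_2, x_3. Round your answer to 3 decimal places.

0.546, 0.699

g(0.16) = -1.02649, g(1.62) = 2.85309
x_2 = 1.62000 − 2.85309·(1.62000 − 0.16000) / (2.85309 − (-1.02649)) = 1.62000 − (4.16551)/(3.87958) = 0.54630
g(0.54630) = -0.47315
x_3 = 0.54630 − (-0.47315)·(0.54630 − 1.62000) / (-0.47315 − 2.85309) = 0.54630 − (0.50802)/(-3.32624) = 0.69903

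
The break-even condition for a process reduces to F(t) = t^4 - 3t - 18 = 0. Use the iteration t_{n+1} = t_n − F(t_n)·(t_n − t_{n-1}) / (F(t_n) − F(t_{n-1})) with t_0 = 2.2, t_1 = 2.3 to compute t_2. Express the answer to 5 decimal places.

F(2.2) = -1.1744000, F(2.3) = 3.0841000
t_2 = 2.3000000 − 3.0841000·(2.3000000 − 2.2000000) / (3.0841000 − (-1.1744000)) = 2.3000000 − (0.3084100)/(4.2585000) = 2.2275778

2.22758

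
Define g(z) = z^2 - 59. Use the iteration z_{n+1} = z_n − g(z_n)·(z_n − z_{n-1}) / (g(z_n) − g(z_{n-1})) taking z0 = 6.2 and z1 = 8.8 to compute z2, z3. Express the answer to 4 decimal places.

7.5707, 7.6736

g(6.2) = -20.560000, g(8.8) = 18.440000
z2 = 8.800000 − 18.440000·(8.800000 − 6.200000) / (18.440000 − (-20.560000)) = 8.800000 − (47.944000)/(39.000000) = 7.570667
g(7.570667) = -1.685006
z3 = 7.570667 − (-1.685006)·(7.570667 − 8.800000) / (-1.685006 − 18.440000) = 7.570667 − (2.071434)/(-20.125006) = 7.673595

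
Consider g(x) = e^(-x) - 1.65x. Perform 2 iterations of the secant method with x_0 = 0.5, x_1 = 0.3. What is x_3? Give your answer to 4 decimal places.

g(0.5) = -0.218469, g(0.3) = 0.245818
x_2 = 0.300000 − 0.245818·(0.300000 − 0.500000) / (0.245818 − (-0.218469)) = 0.300000 − (-0.049164)/(0.464288) = 0.405891
g(0.405891) = -0.003336
x_3 = 0.405891 − (-0.003336)·(0.405891 − 0.300000) / (-0.003336 − 0.245818) = 0.405891 − (-0.000353)/(-0.249154) = 0.404473

0.4045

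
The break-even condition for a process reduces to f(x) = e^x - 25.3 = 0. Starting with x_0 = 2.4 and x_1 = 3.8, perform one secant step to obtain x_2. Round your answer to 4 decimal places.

f(2.4) = -14.276824, f(3.8) = 19.401184
x_2 = 3.800000 − 19.401184·(3.800000 − 2.400000) / (19.401184 − (-14.276824)) = 3.800000 − (27.161658)/(33.678008) = 2.993490

2.9935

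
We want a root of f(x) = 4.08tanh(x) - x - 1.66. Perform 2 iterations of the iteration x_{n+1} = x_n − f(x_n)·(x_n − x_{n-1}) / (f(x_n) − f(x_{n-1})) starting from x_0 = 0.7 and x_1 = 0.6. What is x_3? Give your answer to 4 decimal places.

0.6374

f(0.7) = 0.105821, f(0.6) = -0.068838
x_2 = 0.600000 − (-0.068838)·(0.600000 − 0.700000) / (-0.068838 − 0.105821) = 0.600000 − (0.006884)/(-0.174658) = 0.639413
f(0.639413) = 0.003746
x_3 = 0.639413 − 0.003746·(0.639413 − 0.600000) / (0.003746 − (-0.068838)) = 0.639413 − (0.000148)/(0.072583) = 0.637379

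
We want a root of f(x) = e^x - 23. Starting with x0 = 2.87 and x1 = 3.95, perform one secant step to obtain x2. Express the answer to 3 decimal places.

f(2.87) = -5.36298, f(3.95) = 28.93537
x2 = 3.95000 − 28.93537·(3.95000 − 2.87000) / (28.93537 − (-5.36298)) = 3.95000 − (31.25020)/(34.29835) = 3.03887

3.039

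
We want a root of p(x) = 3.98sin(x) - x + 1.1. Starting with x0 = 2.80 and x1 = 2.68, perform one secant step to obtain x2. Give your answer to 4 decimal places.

p(2.80) = -0.366747, p(2.68) = 0.192591
x2 = 2.680000 − 0.192591·(2.680000 − 2.800000) / (0.192591 − (-0.366747)) = 2.680000 − (-0.023111)/(0.559338) = 2.721318

2.7213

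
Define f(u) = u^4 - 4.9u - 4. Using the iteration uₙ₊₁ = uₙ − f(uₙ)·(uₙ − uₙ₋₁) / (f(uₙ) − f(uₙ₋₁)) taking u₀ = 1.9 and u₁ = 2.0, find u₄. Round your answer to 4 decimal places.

1.9122

f(1.9) = -0.277900, f(2.0) = 2.200000
u₂ = 2.000000 − 2.200000·(2.000000 − 1.900000) / (2.200000 − (-0.277900)) = 2.000000 − (0.220000)/(2.477900) = 1.911215
f(1.911215) = -0.022420
u₃ = 1.911215 − (-0.022420)·(1.911215 − 2.000000) / (-0.022420 − 2.200000) = 1.911215 − (0.001991)/(-2.222420) = 1.912111
f(1.912111) = -0.001780
u₄ = 1.912111 − (-0.001780)·(1.912111 − 1.911215) / (-0.001780 − (-0.022420)) = 1.912111 − (-0.000002)/(0.020641) = 1.912188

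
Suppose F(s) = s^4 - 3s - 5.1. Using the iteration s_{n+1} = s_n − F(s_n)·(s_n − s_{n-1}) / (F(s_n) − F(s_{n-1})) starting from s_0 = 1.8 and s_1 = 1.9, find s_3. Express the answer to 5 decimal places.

F(1.8) = -0.0024000, F(1.9) = 2.2321000
s_2 = 1.9000000 − 2.2321000·(1.9000000 − 1.8000000) / (2.2321000 − (-0.0024000)) = 1.9000000 − (0.2232100)/(2.2345000) = 1.8001074
F(1.8001074) = -0.0002164
s_3 = 1.8001074 − (-0.0002164)·(1.8001074 − 1.9000000) / (-0.0002164 − 2.2321000) = 1.8001074 − (0.0000216)/(-2.2323164) = 1.8001171

1.80012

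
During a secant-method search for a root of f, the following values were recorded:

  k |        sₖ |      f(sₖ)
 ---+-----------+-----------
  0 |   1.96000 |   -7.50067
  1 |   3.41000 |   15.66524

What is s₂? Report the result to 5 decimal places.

s₂ = 3.41000 − 15.66524·(3.41000 − 1.96000) / (15.66524 − (-7.50067))
   = 3.41000 − (22.7145980)/(23.1659100) = 2.4294817

2.42948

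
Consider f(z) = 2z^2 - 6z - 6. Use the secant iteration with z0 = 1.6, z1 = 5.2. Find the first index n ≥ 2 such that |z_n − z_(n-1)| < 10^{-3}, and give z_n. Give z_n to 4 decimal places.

n = 7, z_n = 3.7913

f(1.6) = -10.480000, f(5.2) = 16.880000
z2 = 5.200000 − 16.880000·(3.600000)/(27.360000) = 2.978947;  |Δ| = 2.221053
f(2.978947) = -6.125429
z3 = 2.978947 − (-6.125429)·(-2.221053)/(-23.005429) = 3.570325;  |Δ| = 0.591378
f(3.570325) = -1.927507
z4 = 3.570325 − (-1.927507)·(0.591378)/(4.197922) = 3.841861;  |Δ| = 0.271536
f(3.841861) = 0.468623
z5 = 3.841861 − 0.468623·(0.271536)/(2.396130) = 3.788755;  |Δ| = 0.053106
f(3.788755) = -0.023200
z6 = 3.788755 − (-0.023200)·(-0.053106)/(-0.491823) = 3.791260;  |Δ| = 0.002505
f(3.791260) = -0.000254
z7 = 3.791260 − (-0.000254)·(0.002505)/(0.022946) = 3.791288;  |Δ| = 0.000028
|z7 − z6| = 0.000028 < 10^{-3}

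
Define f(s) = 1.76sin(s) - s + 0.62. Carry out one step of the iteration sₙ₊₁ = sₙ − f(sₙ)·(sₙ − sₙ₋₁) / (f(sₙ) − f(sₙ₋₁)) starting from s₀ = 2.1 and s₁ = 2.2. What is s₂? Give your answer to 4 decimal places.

f(2.1) = 0.039248, f(2.2) = -0.157046
s₂ = 2.200000 − (-0.157046)·(2.200000 − 2.100000) / (-0.157046 − 0.039248) = 2.200000 − (-0.015705)/(-0.196295) = 2.119995

2.1200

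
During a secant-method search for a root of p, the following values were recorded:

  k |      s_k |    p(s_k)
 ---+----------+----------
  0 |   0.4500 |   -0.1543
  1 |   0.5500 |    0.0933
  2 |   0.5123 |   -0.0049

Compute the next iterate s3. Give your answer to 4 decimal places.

s3 = 0.5123 − (-0.0049)·(0.5123 − 0.5500) / (-0.0049 − 0.0933)
   = 0.5123 − (0.000185)/(-0.098200) = 0.514181

0.5142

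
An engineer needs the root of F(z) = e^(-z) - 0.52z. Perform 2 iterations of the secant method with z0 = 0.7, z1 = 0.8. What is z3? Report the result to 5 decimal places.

0.83465

F(0.7) = 0.1325853, F(0.8) = 0.0333290
z2 = 0.8000000 − 0.0333290·(0.8000000 − 0.7000000) / (0.0333290 − 0.1325853) = 0.8000000 − (0.0033329)/(-0.0992563) = 0.8335787
F(0.8335787) = 0.0010307
z3 = 0.8335787 − 0.0010307·(0.8335787 − 0.8000000) / (0.0010307 − 0.0333290) = 0.8335787 − (0.0000346)/(-0.0322983) = 0.8346502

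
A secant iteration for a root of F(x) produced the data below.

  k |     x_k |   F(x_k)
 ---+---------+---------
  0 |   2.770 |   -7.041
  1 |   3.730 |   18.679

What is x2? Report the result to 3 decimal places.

3.033

x2 = 3.730 − 18.679·(3.730 − 2.770) / (18.679 − (-7.041))
   = 3.730 − (17.93184)/(25.72000) = 3.03281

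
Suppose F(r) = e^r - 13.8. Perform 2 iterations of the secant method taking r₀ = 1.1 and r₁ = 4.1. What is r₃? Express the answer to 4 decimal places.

F(1.1) = -10.795834, F(4.1) = 46.540288
r₂ = 4.100000 − 46.540288·(4.100000 − 1.100000) / (46.540288 − (-10.795834)) = 4.100000 − (139.620863)/(57.336122) = 1.664871
F(1.664871) = -8.515010
r₃ = 1.664871 − (-8.515010)·(1.664871 − 4.100000) / (-8.515010 − 46.540288) = 1.664871 − (20.735148)/(-55.055297) = 2.041495

2.0415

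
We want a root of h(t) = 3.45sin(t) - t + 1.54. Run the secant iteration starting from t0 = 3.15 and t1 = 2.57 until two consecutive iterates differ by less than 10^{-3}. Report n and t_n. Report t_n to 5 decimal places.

h(3.15) = -1.6390050, h(2.57) = 0.8363542
t2 = 2.5700000 − 0.8363542·(-0.5800000)/(2.4753592) = 2.7659657;  |Δ| = 0.1959657
h(2.7659657) = 0.0396871
t3 = 2.7659657 − 0.0396871·(0.1959657)/(-0.7966671) = 2.7757280;  |Δ| = 0.0097623
h(2.7757280) = -0.0014667
t4 = 2.7757280 − (-0.0014667)·(0.0097623)/(-0.0411538) = 2.7753800;  |Δ| = 0.0003479
|t4 − t3| = 0.0003479 < 10^{-3}

n = 4, t_n = 2.77538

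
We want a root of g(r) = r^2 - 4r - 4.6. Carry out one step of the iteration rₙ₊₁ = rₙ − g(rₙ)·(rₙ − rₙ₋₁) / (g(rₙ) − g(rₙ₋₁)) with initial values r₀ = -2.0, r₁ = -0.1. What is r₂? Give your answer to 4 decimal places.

g(-2.0) = 7.400000, g(-0.1) = -4.190000
r₂ = -0.100000 − (-4.190000)·(-0.100000 − (-2.000000)) / (-4.190000 − 7.400000) = -0.100000 − (-7.961000)/(-11.590000) = -0.786885

-0.7869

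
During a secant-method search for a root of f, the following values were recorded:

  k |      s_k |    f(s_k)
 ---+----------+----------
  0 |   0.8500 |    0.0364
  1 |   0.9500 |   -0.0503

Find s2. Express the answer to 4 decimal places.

s2 = 0.9500 − (-0.0503)·(0.9500 − 0.8500) / (-0.0503 − 0.0364)
   = 0.9500 − (-0.005030)/(-0.086700) = 0.891984

0.8920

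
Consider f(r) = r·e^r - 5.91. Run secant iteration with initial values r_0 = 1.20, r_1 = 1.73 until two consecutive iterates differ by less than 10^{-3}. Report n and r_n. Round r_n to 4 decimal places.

n = 5, r_n = 1.4235

f(1.20) = -1.925860, f(1.73) = 3.848331
r_2 = 1.730000 − 3.848331·(0.530000)/(5.774191) = 1.376770;  |Δ| = 0.353230
f(1.376770) = -0.455119
r_3 = 1.376770 − (-0.455119)·(-0.353230)/(-4.303451) = 1.414127;  |Δ| = 0.037356
f(1.414127) = -0.093847
r_4 = 1.414127 − (-0.093847)·(0.037356)/(0.361272) = 1.423831;  |Δ| = 0.009704
f(1.423831) = 0.003169
r_5 = 1.423831 − 0.003169·(0.009704)/(0.097016) = 1.423514;  |Δ| = 0.000317
|r_5 − r_4| = 0.000317 < 10^{-3}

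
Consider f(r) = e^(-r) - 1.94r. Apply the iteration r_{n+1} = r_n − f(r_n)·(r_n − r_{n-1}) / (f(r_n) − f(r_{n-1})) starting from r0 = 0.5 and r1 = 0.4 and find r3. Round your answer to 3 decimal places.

f(0.5) = -0.36347, f(0.4) = -0.10568
r2 = 0.40000 − (-0.10568)·(0.40000 − 0.50000) / (-0.10568 − (-0.36347)) = 0.40000 − (0.01057)/(0.25779) = 0.35901
f(0.35901) = 0.00190
r3 = 0.35901 − 0.00190·(0.35901 − 0.40000) / (0.00190 − (-0.10568)) = 0.35901 − (-0.00008)/(0.10758) = 0.35973

0.360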